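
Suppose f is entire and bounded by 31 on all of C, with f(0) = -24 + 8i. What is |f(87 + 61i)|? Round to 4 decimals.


Step 1: By Liouville's theorem, a bounded entire function is constant.
Step 2: f(z) = f(0) = -24 + 8i for all z.
Step 3: |f(w)| = |-24 + 8i| = sqrt(576 + 64)
Step 4: = 25.2982

25.2982


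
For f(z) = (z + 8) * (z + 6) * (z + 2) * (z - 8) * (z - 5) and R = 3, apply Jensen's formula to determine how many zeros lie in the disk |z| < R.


Jensen's formula: (1/2pi)*integral log|f(Re^it)|dt = log|f(0)| + sum_{|a_k|<R} log(R/|a_k|)
Step 1: f(0) = 8 * 6 * 2 * (-8) * (-5) = 3840
Step 2: log|f(0)| = log|-8| + log|-6| + log|-2| + log|8| + log|5| = 8.2532
Step 3: Zeros inside |z| < 3: -2
Step 4: Jensen sum = log(3/2) = 0.4055
Step 5: n(R) = number of terms in the Jensen sum = count of zeros inside |z| < 3 = 1

1


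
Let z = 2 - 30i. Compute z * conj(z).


Step 1: conj(z) = 2 + 30i
Step 2: z * conj(z) = 2^2 + (-30)^2
Step 3: = 4 + 900 = 904

904


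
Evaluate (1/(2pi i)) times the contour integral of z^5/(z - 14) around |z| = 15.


Step 1: f(z) = z^5, a = 14 is inside |z| = 15
Step 2: By Cauchy integral formula: (1/(2pi*i)) * integral = f(a)
Step 3: f(14) = 14^5 = 537824

537824


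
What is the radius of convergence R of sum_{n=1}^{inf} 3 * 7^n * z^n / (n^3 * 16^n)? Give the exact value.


Step 1: General term a_n = 3 * 7^n / (n^3 * 16^n)
Step 2: By the root test, |a_n|^(1/n) = 3^(1/n) * 7 / (n^(3/n) * 16) -> 7/16 as n -> infinity (since 3^(1/n) -> 1 and n^(3/n) -> 1)
Step 3: R = 1/lim|a_n|^(1/n) = 16/7

16/7


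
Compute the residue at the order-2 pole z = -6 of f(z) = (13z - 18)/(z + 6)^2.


Step 1: Pole of order 2 at z = -6
Step 2: Res = lim d/dz [(z + 6)^2 * f(z)] as z -> -6
Step 3: (z + 6)^2 * f(z) = 13z - 18
Step 4: d/dz[13z - 18] = 13

13


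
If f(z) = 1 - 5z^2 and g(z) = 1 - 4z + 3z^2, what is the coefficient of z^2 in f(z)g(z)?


Step 1: z^2 term in f*g comes from: (1)*(3z^2) + (0)*(-4z) + (-5z^2)*(1)
Step 2: = 3 + 0 - 5
Step 3: = -2

-2


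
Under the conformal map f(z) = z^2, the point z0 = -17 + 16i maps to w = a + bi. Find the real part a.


Step 1: z0 = -17 + 16i
Step 2: z0^2 = (-17)^2 - 16^2 - 544i
Step 3: real part = 289 - 256 = 33

33


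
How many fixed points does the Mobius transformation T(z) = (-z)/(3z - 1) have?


Step 1: Fixed points satisfy T(z) = z
Step 2: 3z^2 = 0
Step 3: Discriminant = 0^2 - 4*3*0 = 0
Step 4: Number of fixed points = 1

1


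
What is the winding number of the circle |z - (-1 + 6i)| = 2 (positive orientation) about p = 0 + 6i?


Step 1: Center c = (-1, 6), radius = 2
Step 2: |p - c|^2 = 1^2 + 0^2 = 1
Step 3: r^2 = 4
Step 4: |p-c| < r so winding number = 1

1


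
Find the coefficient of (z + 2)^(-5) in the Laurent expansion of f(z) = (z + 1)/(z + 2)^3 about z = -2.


Step 1: Write the numerator in powers of (z + 2): z + 1 = (z + 2) + (1*(-2) + 1) = (z + 2) - 1
Step 2: Divide by (z + 2)^3: f(z) = -(z + 2)^(-3) + (z + 2)^(-2)
Step 3: This finite sum is the Laurent series of f about z = -2.
Step 4: Only the powers -3 and -2 appear, so the coefficient of (z + 2)^(-5) = 0

0


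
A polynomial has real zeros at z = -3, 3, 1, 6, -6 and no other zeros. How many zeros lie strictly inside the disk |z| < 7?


Step 1: Check each root:
  z = -3: |-3| = 3 < 7
  z = 3: |3| = 3 < 7
  z = 1: |1| = 1 < 7
  z = 6: |6| = 6 < 7
  z = -6: |-6| = 6 < 7
Step 2: Count = 5

5


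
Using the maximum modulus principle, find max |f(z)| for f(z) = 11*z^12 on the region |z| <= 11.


Step 1: On |z| = 11, |f(z)| = 11 * |z|^12 = 11 * 11^12
Step 2: By maximum modulus principle, maximum is on boundary.
Step 3: Maximum = 11 * 3138428376721 = 34522712143931

34522712143931


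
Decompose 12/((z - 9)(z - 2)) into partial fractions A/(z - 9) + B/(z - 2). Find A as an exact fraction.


Step 1: Multiply both sides by (z - 9) and set z = 9
Step 2: A = 12 / (9 - 2)
Step 3: A = 12 / 7
Step 4: A = 12/7

12/7


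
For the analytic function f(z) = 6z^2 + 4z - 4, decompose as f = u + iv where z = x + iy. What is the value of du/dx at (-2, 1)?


Step 1: f(z) = 6(x+iy)^2 + 4(x+iy) - 4
Step 2: u = 6(x^2 - y^2) + 4x - 4
Step 3: u_x = 12x + 4
Step 4: At (-2, 1): u_x = -24 + 4 = -20

-20


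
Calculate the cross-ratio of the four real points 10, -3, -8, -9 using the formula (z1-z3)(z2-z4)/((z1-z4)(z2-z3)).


Step 1: (z1-z3)(z2-z4) = 18 * 6 = 108
Step 2: (z1-z4)(z2-z3) = 19 * 5 = 95
Step 3: Cross-ratio = 108/95 = 108/95

108/95


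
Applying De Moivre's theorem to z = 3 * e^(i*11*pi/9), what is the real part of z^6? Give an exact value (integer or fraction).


Step 1: By De Moivre's theorem, z^6 = 3^6 * e^(i*6*11*pi/9) = 729 * (cos(22*pi/3) + i*sin(22*pi/3))
Step 2: |z|^6 = 3^6 = 729
Step 3: Reduce the angle mod 2*pi: 22*pi/3 - 6*pi = 4*pi/3
Step 4: cos(4*pi/3) = -1/2
Step 5: Re(z^6) = 729 * (-1/2) = -729/2

-729/2


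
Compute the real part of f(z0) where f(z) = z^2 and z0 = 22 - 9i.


Step 1: z0 = 22 - 9i
Step 2: z0^2 = 22^2 - (-9)^2 - 396i
Step 3: real part = 484 - 81 = 403

403


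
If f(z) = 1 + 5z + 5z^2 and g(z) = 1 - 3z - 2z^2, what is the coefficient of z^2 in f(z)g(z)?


Step 1: z^2 term in f*g comes from: (1)*(-2z^2) + (5z)*(-3z) + (5z^2)*(1)
Step 2: = -2 - 15 + 5
Step 3: = -12

-12


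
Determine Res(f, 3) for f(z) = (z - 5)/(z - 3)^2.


Step 1: Pole of order 2 at z = 3
Step 2: Res = lim d/dz [(z - 3)^2 * f(z)] as z -> 3
Step 3: (z - 3)^2 * f(z) = z - 5
Step 4: d/dz[z - 5] = 1

1


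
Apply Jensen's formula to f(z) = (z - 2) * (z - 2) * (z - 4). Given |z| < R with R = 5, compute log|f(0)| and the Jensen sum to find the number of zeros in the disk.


Jensen's formula: (1/2pi)*integral log|f(Re^it)|dt = log|f(0)| + sum_{|a_k|<R} log(R/|a_k|)
Step 1: f(0) = (-2) * (-2) * (-4) = -16
Step 2: log|f(0)| = log|2| + log|2| + log|4| = 2.7726
Step 3: Zeros inside |z| < 5: 2, 2, 4
Step 4: Jensen sum = log(5/2) + log(5/2) + log(5/4) = 2.0557
Step 5: n(R) = number of terms in the Jensen sum = count of zeros inside |z| < 5 = 3

3


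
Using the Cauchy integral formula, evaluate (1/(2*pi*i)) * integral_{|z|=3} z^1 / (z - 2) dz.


Step 1: f(z) = z^1, a = 2 is inside |z| = 3
Step 2: By Cauchy integral formula: (1/(2pi*i)) * integral = f(a)
Step 3: f(2) = 2^1 = 2

2


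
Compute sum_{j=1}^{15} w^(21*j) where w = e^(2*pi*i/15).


Step 1: The sum sum_{j=1}^{n} w^(k*j) equals n if n | k, else 0.
Step 2: Here n = 15, k = 21
Step 3: Does n divide k? 15 | 21 -> False
Step 4: Sum = 0

0


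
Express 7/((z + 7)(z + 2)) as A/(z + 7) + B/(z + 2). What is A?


Step 1: Multiply both sides by (z + 7) and set z = -7
Step 2: A = 7 / (-7 + 2)
Step 3: A = 7 / (-5)
Step 4: A = -7/5

-7/5


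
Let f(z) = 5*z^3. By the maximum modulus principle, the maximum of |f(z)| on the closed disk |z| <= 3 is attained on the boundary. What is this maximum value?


Step 1: On |z| = 3, |f(z)| = 5 * |z|^3 = 5 * 3^3
Step 2: By maximum modulus principle, maximum is on boundary.
Step 3: Maximum = 5 * 27 = 135

135


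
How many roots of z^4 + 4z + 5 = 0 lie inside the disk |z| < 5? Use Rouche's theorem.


Step 1: On |z| = 5 the three terms have sizes |z^4| = 5^4 = 625, |4z| = 4*5 = 20, |5| = 5
Step 2: The dominant term is g(z) = z^4; let h(z) = 4z + 5 so f = g + h
Step 3: On |z| = 5: |g| = 625 and |h| <= 20 + 5 = 25
Step 4: Since 625 > 25, |h| < |g| on |z| = 5, so by Rouche f has the same number of zeros as g inside |z| < 5
Step 5: g(z) = z^4 has 4 zeros (all at the origin) inside |z| < 5. Answer = 4

4


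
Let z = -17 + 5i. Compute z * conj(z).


Step 1: conj(z) = -17 - 5i
Step 2: z * conj(z) = (-17)^2 + 5^2
Step 3: = 289 + 25 = 314

314


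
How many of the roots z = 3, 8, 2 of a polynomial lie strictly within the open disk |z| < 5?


Step 1: Check each root:
  z = 3: |3| = 3 < 5
  z = 8: |8| = 8 >= 5
  z = 2: |2| = 2 < 5
Step 2: Count = 2

2


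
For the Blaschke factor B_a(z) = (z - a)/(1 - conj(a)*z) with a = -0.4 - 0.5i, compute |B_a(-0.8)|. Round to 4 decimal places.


Step 1: Numerator z0 - a = -0.8 - (-0.4 - 0.5i) = -0.4 + 0.5i
Step 2: Denominator 1 - conj(a)*z0 = 1 - (-0.4 + 0.5i)*(-0.8) = 0.68 + 0.4i
Step 3: |z0 - a|^2 = (-0.4)^2 + 0.5^2 = 0.41; |1 - conj(a)*z0|^2 = 0.68^2 + 0.4^2 = 0.6224
Step 4: |B_a(-0.8)| = sqrt(0.41 / 0.6224) = sqrt(0.65874)
Step 5: = 0.8116

0.8116


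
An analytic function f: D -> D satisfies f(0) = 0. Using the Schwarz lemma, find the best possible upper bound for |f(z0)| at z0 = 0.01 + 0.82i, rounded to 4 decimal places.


Step 1: Schwarz lemma: if f: D -> D is analytic with f(0) = 0, then |f(z)| <= |z| for all z in D, and this is sharp (f(z) = z).
Step 2: |z0|^2 = 0.01^2 + 0.82^2 = 0.6725
Step 3: |z0| = sqrt(0.6725) = 0.820061
Step 4: Best bound = |z0| = 0.8201

0.8201


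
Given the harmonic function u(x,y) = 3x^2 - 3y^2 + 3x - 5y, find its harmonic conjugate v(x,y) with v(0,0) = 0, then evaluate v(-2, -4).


Step 1: v_x = -u_y = 6y + 5
Step 2: v_y = u_x = 6x + 3
Step 3: v = 6xy + 5x + 3y + C
Step 4: v(0,0) = 0 => C = 0
Step 5: v(-2, -4) = 26

26


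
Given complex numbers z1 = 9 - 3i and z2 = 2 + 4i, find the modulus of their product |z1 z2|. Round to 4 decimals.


Step 1: |z1| = sqrt(9^2 + (-3)^2) = sqrt(90)
Step 2: |z2| = sqrt(2^2 + 4^2) = sqrt(20)
Step 3: |z1*z2| = |z1|*|z2| = sqrt(90) * sqrt(20) = sqrt(90 * 20) = sqrt(1800)
Step 4: = 42.4264

42.4264


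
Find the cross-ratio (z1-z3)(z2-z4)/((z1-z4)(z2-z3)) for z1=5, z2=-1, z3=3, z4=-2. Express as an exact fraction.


Step 1: (z1-z3)(z2-z4) = 2 * 1 = 2
Step 2: (z1-z4)(z2-z3) = 7 * (-4) = -28
Step 3: Cross-ratio = -2/28 = -1/14

-1/14


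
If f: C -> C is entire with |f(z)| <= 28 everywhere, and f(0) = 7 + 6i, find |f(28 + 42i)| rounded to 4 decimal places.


Step 1: By Liouville's theorem, a bounded entire function is constant.
Step 2: f(z) = f(0) = 7 + 6i for all z.
Step 3: |f(w)| = |7 + 6i| = sqrt(49 + 36)
Step 4: = 9.2195

9.2195


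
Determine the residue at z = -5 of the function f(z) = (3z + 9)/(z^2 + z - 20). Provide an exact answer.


Step 1: Q(z) = z^2 + z - 20 = (z + 5)(z - 4)
Step 2: Q'(z) = 2z + 1
Step 3: Q'(-5) = -9, P(-5) = -6
Step 4: Res = P(-5)/Q'(-5) = -6/(-9) = 2/3

2/3


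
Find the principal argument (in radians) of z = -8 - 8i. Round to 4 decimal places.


Step 1: z = -8 - 8i
Step 2: arg(z) = atan2(-8, -8)
Step 3: arg(z) = -2.3562

-2.3562


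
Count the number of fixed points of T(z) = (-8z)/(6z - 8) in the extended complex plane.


Step 1: Fixed points satisfy T(z) = z
Step 2: 6z^2 = 0
Step 3: Discriminant = 0^2 - 4*6*0 = 0
Step 4: Number of fixed points = 1

1


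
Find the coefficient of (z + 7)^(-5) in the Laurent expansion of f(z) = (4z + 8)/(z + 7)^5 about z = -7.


Step 1: Write the numerator in powers of (z + 7): 4z + 8 = 4(z + 7) + (4*(-7) + 8) = 4(z + 7) - 20
Step 2: Divide by (z + 7)^5: f(z) = -20(z + 7)^(-5) + 4(z + 7)^(-4)
Step 3: This finite sum is the Laurent series of f about z = -7.
Step 4: Coefficient of (z + 7)^(-5) = 4*(-7) + 8 = -20

-20


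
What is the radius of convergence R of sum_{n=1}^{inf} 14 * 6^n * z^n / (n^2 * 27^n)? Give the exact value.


Step 1: General term a_n = 14 * 6^n / (n^2 * 27^n)
Step 2: By the root test, |a_n|^(1/n) = 14^(1/n) * 6 / (n^(2/n) * 27) -> 6/27 as n -> infinity (since 14^(1/n) -> 1 and n^(2/n) -> 1)
Step 3: R = 1/lim|a_n|^(1/n) = 27/6 = 9/2

9/2


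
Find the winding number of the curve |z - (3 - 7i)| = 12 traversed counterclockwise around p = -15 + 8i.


Step 1: Center c = (3, -7), radius = 12
Step 2: |p - c|^2 = (-18)^2 + 15^2 = 549
Step 3: r^2 = 144
Step 4: |p-c| > r so winding number = 0

0


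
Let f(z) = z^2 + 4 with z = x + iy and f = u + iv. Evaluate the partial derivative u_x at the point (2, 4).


Step 1: f(z) = (x+iy)^2 + 4
Step 2: u = (x^2 - y^2) + 4
Step 3: u_x = 2x + 0
Step 4: At (2, 4): u_x = 4 + 0 = 4

4


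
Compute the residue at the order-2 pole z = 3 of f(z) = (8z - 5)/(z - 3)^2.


Step 1: Pole of order 2 at z = 3
Step 2: Res = lim d/dz [(z - 3)^2 * f(z)] as z -> 3
Step 3: (z - 3)^2 * f(z) = 8z - 5
Step 4: d/dz[8z - 5] = 8

8


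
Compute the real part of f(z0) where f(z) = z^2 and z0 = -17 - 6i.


Step 1: z0 = -17 - 6i
Step 2: z0^2 = (-17)^2 - (-6)^2 + 204i
Step 3: real part = 289 - 36 = 253

253


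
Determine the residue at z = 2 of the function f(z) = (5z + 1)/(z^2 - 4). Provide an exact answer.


Step 1: Q(z) = z^2 - 4 = (z - 2)(z + 2)
Step 2: Q'(z) = 2z
Step 3: Q'(2) = 4, P(2) = 11
Step 4: Res = P(2)/Q'(2) = 11/4 = 11/4

11/4


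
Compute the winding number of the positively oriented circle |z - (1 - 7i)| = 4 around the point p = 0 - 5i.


Step 1: Center c = (1, -7), radius = 4
Step 2: |p - c|^2 = (-1)^2 + 2^2 = 5
Step 3: r^2 = 16
Step 4: |p-c| < r so winding number = 1

1


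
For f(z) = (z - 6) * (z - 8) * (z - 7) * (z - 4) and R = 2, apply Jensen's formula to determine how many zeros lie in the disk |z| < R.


Jensen's formula: (1/2pi)*integral log|f(Re^it)|dt = log|f(0)| + sum_{|a_k|<R} log(R/|a_k|)
Step 1: f(0) = (-6) * (-8) * (-7) * (-4) = 1344
Step 2: log|f(0)| = log|6| + log|8| + log|7| + log|4| = 7.2034
Step 3: Zeros inside |z| < 2: none
Step 4: Jensen sum = (empty sum) = 0
Step 5: n(R) = number of terms in the Jensen sum = count of zeros inside |z| < 2 = 0

0


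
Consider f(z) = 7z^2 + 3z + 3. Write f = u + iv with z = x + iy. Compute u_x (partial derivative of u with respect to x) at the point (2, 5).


Step 1: f(z) = 7(x+iy)^2 + 3(x+iy) + 3
Step 2: u = 7(x^2 - y^2) + 3x + 3
Step 3: u_x = 14x + 3
Step 4: At (2, 5): u_x = 28 + 3 = 31

31


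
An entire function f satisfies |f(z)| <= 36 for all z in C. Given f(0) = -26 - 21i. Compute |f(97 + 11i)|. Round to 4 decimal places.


Step 1: By Liouville's theorem, a bounded entire function is constant.
Step 2: f(z) = f(0) = -26 - 21i for all z.
Step 3: |f(w)| = |-26 - 21i| = sqrt(676 + 441)
Step 4: = 33.4215

33.4215


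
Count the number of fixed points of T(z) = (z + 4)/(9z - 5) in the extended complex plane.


Step 1: Fixed points satisfy T(z) = z
Step 2: 9z^2 - 6z - 4 = 0
Step 3: Discriminant = (-6)^2 - 4*9*(-4) = 180
Step 4: Number of fixed points = 2

2


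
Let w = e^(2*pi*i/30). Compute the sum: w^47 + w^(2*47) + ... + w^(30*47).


Step 1: The sum sum_{j=1}^{n} w^(k*j) equals n if n | k, else 0.
Step 2: Here n = 30, k = 47
Step 3: Does n divide k? 30 | 47 -> False
Step 4: Sum = 0

0


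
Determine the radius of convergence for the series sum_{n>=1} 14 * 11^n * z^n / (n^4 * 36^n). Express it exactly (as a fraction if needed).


Step 1: General term a_n = 14 * 11^n / (n^4 * 36^n)
Step 2: By the root test, |a_n|^(1/n) = 14^(1/n) * 11 / (n^(4/n) * 36) -> 11/36 as n -> infinity (since 14^(1/n) -> 1 and n^(4/n) -> 1)
Step 3: R = 1/lim|a_n|^(1/n) = 36/11

36/11


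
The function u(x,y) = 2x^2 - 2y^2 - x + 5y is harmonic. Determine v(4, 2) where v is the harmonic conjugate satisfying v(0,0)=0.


Step 1: v_x = -u_y = 4y - 5
Step 2: v_y = u_x = 4x - 1
Step 3: v = 4xy - 5x - y + C
Step 4: v(0,0) = 0 => C = 0
Step 5: v(4, 2) = 10

10


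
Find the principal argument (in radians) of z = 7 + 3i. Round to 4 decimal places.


Step 1: z = 7 + 3i
Step 2: arg(z) = atan2(3, 7)
Step 3: arg(z) = 0.4049

0.4049


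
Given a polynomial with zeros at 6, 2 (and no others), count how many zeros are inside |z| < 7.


Step 1: Check each root:
  z = 6: |6| = 6 < 7
  z = 2: |2| = 2 < 7
Step 2: Count = 2

2


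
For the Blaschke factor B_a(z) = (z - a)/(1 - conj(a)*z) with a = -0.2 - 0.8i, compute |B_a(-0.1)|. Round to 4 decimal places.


Step 1: Numerator z0 - a = -0.1 - (-0.2 - 0.8i) = 0.1 + 0.8i
Step 2: Denominator 1 - conj(a)*z0 = 1 - (-0.2 + 0.8i)*(-0.1) = 0.98 + 0.08i
Step 3: |z0 - a|^2 = 0.1^2 + 0.8^2 = 0.65; |1 - conj(a)*z0|^2 = 0.98^2 + 0.08^2 = 0.9668
Step 4: |B_a(-0.1)| = sqrt(0.65 / 0.9668) = sqrt(0.672321)
Step 5: = 0.82

0.82


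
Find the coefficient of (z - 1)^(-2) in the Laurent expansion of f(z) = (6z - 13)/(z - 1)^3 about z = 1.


Step 1: Write the numerator in powers of (z - 1): 6z - 13 = 6(z - 1) + (6*1 - 13) = 6(z - 1) - 7
Step 2: Divide by (z - 1)^3: f(z) = -7(z - 1)^(-3) + 6(z - 1)^(-2)
Step 3: This finite sum is the Laurent series of f about z = 1.
Step 4: Coefficient of (z - 1)^(-2) = coefficient of (z - 1) in the re-centred numerator = 6

6


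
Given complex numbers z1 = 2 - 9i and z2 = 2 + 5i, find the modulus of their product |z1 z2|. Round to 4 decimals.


Step 1: |z1| = sqrt(2^2 + (-9)^2) = sqrt(85)
Step 2: |z2| = sqrt(2^2 + 5^2) = sqrt(29)
Step 3: |z1*z2| = |z1|*|z2| = sqrt(85) * sqrt(29) = sqrt(85 * 29) = sqrt(2465)
Step 4: = 49.6488

49.6488


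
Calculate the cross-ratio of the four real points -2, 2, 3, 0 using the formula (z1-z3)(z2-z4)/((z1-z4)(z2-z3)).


Step 1: (z1-z3)(z2-z4) = (-5) * 2 = -10
Step 2: (z1-z4)(z2-z3) = (-2) * (-1) = 2
Step 3: Cross-ratio = -10/2 = -5

-5


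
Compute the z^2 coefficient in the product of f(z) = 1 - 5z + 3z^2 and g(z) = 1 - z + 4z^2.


Step 1: z^2 term in f*g comes from: (1)*(4z^2) + (-5z)*(-z) + (3z^2)*(1)
Step 2: = 4 + 5 + 3
Step 3: = 12

12


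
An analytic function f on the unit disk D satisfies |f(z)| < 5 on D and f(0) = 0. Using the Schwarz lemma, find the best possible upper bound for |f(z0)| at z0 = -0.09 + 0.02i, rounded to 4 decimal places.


Step 1: g = f/5 maps D -> D with g(0) = 0, so by the Schwarz lemma |g(z)| <= |z|, i.e. |f(z)| <= 5|z|; this is sharp (f(z) = 5z).
Step 2: |z0|^2 = (-0.09)^2 + 0.02^2 = 0.0085
Step 3: |z0| = sqrt(0.0085) = 0.092195
Step 4: Best bound = 5 * |z0| = 5 * 0.092195 = 0.461

0.461


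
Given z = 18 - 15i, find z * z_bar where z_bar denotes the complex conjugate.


Step 1: conj(z) = 18 + 15i
Step 2: z * conj(z) = 18^2 + (-15)^2
Step 3: = 324 + 225 = 549

549


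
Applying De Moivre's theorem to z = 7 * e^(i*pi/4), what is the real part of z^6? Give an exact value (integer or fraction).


Step 1: By De Moivre's theorem, z^6 = 7^6 * e^(i*6*pi/4) = 117649 * (cos(3*pi/2) + i*sin(3*pi/2))
Step 2: |z|^6 = 7^6 = 117649
Step 3: The angle 3*pi/2 already lies in [0, 2*pi)
Step 4: cos(3*pi/2) = 0
Step 5: Re(z^6) = 117649 * 0 = 0

0


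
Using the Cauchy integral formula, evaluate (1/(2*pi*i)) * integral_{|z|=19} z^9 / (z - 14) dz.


Step 1: f(z) = z^9, a = 14 is inside |z| = 19
Step 2: By Cauchy integral formula: (1/(2pi*i)) * integral = f(a)
Step 3: f(14) = 14^9 = 20661046784

20661046784


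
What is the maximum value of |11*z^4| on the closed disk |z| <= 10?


Step 1: On |z| = 10, |f(z)| = 11 * |z|^4 = 11 * 10^4
Step 2: By maximum modulus principle, maximum is on boundary.
Step 3: Maximum = 11 * 10000 = 110000

110000


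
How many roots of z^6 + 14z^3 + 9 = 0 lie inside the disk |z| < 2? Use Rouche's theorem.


Step 1: On |z| = 2 the three terms have sizes |z^6| = 2^6 = 64, |14z^3| = 14*2^3 = 112, |9| = 9
Step 2: The dominant term is g(z) = 14z^3; let h(z) = z^6 + 9 so f = g + h
Step 3: On |z| = 2: |g| = 112 and |h| <= 64 + 9 = 73
Step 4: Since 112 > 73, |h| < |g| on |z| = 2, so by Rouche f has the same number of zeros as g inside |z| < 2
Step 5: g(z) = 14z^3 has 3 zeros (at the origin, multiplicity 3) inside |z| < 2. Answer = 3

3


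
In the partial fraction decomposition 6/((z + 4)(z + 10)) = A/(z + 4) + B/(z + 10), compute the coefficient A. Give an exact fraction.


Step 1: Multiply both sides by (z + 4) and set z = -4
Step 2: A = 6 / (-4 + 10)
Step 3: A = 6 / 6
Step 4: A = 1

1


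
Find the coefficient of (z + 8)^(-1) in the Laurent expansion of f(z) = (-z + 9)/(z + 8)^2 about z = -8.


Step 1: Write the numerator in powers of (z + 8): -z + 9 = -(z + 8) + (-1*(-8) + 9) = -(z + 8) + 17
Step 2: Divide by (z + 8)^2: f(z) = 17(z + 8)^(-2) - (z + 8)^(-1)
Step 3: This finite sum is the Laurent series of f about z = -8.
Step 4: Coefficient of (z + 8)^(-1) = coefficient of (z + 8) in the re-centred numerator = -1

-1


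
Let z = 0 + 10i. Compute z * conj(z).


Step 1: conj(z) = 0 - 10i
Step 2: z * conj(z) = 0^2 + 10^2
Step 3: = 0 + 100 = 100

100


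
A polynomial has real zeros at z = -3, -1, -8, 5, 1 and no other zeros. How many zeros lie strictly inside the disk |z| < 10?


Step 1: Check each root:
  z = -3: |-3| = 3 < 10
  z = -1: |-1| = 1 < 10
  z = -8: |-8| = 8 < 10
  z = 5: |5| = 5 < 10
  z = 1: |1| = 1 < 10
Step 2: Count = 5

5


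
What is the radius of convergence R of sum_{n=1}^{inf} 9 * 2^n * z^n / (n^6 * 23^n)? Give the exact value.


Step 1: General term a_n = 9 * 2^n / (n^6 * 23^n)
Step 2: By the root test, |a_n|^(1/n) = 9^(1/n) * 2 / (n^(6/n) * 23) -> 2/23 as n -> infinity (since 9^(1/n) -> 1 and n^(6/n) -> 1)
Step 3: R = 1/lim|a_n|^(1/n) = 23/2

23/2


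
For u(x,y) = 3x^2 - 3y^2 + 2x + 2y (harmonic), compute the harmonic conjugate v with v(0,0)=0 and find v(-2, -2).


Step 1: v_x = -u_y = 6y - 2
Step 2: v_y = u_x = 6x + 2
Step 3: v = 6xy - 2x + 2y + C
Step 4: v(0,0) = 0 => C = 0
Step 5: v(-2, -2) = 24

24


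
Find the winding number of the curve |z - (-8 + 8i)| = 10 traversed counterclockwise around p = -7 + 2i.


Step 1: Center c = (-8, 8), radius = 10
Step 2: |p - c|^2 = 1^2 + (-6)^2 = 37
Step 3: r^2 = 100
Step 4: |p-c| < r so winding number = 1

1


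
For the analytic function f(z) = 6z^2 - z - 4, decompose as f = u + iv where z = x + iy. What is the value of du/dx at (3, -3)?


Step 1: f(z) = 6(x+iy)^2 - (x+iy) - 4
Step 2: u = 6(x^2 - y^2) - x - 4
Step 3: u_x = 12x - 1
Step 4: At (3, -3): u_x = 36 - 1 = 35

35


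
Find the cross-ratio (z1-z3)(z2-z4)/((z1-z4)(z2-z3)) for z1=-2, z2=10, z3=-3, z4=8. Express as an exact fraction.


Step 1: (z1-z3)(z2-z4) = 1 * 2 = 2
Step 2: (z1-z4)(z2-z3) = (-10) * 13 = -130
Step 3: Cross-ratio = -2/130 = -1/65

-1/65


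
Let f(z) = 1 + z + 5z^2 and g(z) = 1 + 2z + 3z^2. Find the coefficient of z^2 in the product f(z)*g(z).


Step 1: z^2 term in f*g comes from: (1)*(3z^2) + (z)*(2z) + (5z^2)*(1)
Step 2: = 3 + 2 + 5
Step 3: = 10

10


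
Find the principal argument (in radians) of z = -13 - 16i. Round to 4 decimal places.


Step 1: z = -13 - 16i
Step 2: arg(z) = atan2(-16, -13)
Step 3: arg(z) = -2.2531

-2.2531


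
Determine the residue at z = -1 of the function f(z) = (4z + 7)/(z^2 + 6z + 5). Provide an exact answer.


Step 1: Q(z) = z^2 + 6z + 5 = (z + 1)(z + 5)
Step 2: Q'(z) = 2z + 6
Step 3: Q'(-1) = 4, P(-1) = 3
Step 4: Res = P(-1)/Q'(-1) = 3/4 = 3/4

3/4


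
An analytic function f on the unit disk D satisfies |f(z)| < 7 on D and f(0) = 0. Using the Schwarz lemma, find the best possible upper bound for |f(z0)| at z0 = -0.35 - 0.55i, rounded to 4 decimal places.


Step 1: g = f/7 maps D -> D with g(0) = 0, so by the Schwarz lemma |g(z)| <= |z|, i.e. |f(z)| <= 7|z|; this is sharp (f(z) = 7z).
Step 2: |z0|^2 = (-0.35)^2 + (-0.55)^2 = 0.425
Step 3: |z0| = sqrt(0.425) = 0.65192
Step 4: Best bound = 7 * |z0| = 7 * 0.65192 = 4.5634

4.5634


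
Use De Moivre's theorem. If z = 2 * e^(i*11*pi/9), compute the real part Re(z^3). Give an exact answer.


Step 1: By De Moivre's theorem, z^3 = 2^3 * e^(i*3*11*pi/9) = 8 * (cos(11*pi/3) + i*sin(11*pi/3))
Step 2: |z|^3 = 2^3 = 8
Step 3: Reduce the angle mod 2*pi: 11*pi/3 - 2*pi = 5*pi/3
Step 4: cos(5*pi/3) = 1/2
Step 5: Re(z^3) = 8 * 1/2 = 4

4


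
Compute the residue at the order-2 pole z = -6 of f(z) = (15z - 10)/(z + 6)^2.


Step 1: Pole of order 2 at z = -6
Step 2: Res = lim d/dz [(z + 6)^2 * f(z)] as z -> -6
Step 3: (z + 6)^2 * f(z) = 15z - 10
Step 4: d/dz[15z - 10] = 15

15


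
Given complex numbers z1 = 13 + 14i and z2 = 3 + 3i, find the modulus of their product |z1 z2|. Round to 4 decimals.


Step 1: |z1| = sqrt(13^2 + 14^2) = sqrt(365)
Step 2: |z2| = sqrt(3^2 + 3^2) = sqrt(18)
Step 3: |z1*z2| = |z1|*|z2| = sqrt(365) * sqrt(18) = sqrt(365 * 18) = sqrt(6570)
Step 4: = 81.0555

81.0555


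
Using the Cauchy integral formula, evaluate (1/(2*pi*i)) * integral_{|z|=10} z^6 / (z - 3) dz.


Step 1: f(z) = z^6, a = 3 is inside |z| = 10
Step 2: By Cauchy integral formula: (1/(2pi*i)) * integral = f(a)
Step 3: f(3) = 3^6 = 729

729


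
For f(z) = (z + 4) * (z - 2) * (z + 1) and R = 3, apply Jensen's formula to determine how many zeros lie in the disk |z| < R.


Jensen's formula: (1/2pi)*integral log|f(Re^it)|dt = log|f(0)| + sum_{|a_k|<R} log(R/|a_k|)
Step 1: f(0) = 4 * (-2) * 1 = -8
Step 2: log|f(0)| = log|-4| + log|2| + log|-1| = 2.0794
Step 3: Zeros inside |z| < 3: 2, -1
Step 4: Jensen sum = log(3/2) + log(3/1) = 1.5041
Step 5: n(R) = number of terms in the Jensen sum = count of zeros inside |z| < 3 = 2

2


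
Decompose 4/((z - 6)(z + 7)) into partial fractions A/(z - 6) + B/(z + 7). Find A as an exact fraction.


Step 1: Multiply both sides by (z - 6) and set z = 6
Step 2: A = 4 / (6 + 7)
Step 3: A = 4 / 13
Step 4: A = 4/13

4/13


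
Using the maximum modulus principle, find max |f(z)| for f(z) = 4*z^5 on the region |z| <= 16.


Step 1: On |z| = 16, |f(z)| = 4 * |z|^5 = 4 * 16^5
Step 2: By maximum modulus principle, maximum is on boundary.
Step 3: Maximum = 4 * 1048576 = 4194304

4194304


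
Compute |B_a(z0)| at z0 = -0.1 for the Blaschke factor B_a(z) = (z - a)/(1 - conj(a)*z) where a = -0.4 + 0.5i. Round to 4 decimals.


Step 1: Numerator z0 - a = -0.1 - (-0.4 + 0.5i) = 0.3 - 0.5i
Step 2: Denominator 1 - conj(a)*z0 = 1 - (-0.4 - 0.5i)*(-0.1) = 0.96 - 0.05i
Step 3: |z0 - a|^2 = 0.3^2 + (-0.5)^2 = 0.34; |1 - conj(a)*z0|^2 = 0.96^2 + (-0.05)^2 = 0.9241
Step 4: |B_a(-0.1)| = sqrt(0.34 / 0.9241) = sqrt(0.367926)
Step 5: = 0.6066

0.6066


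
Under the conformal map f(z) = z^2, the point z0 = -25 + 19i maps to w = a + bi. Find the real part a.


Step 1: z0 = -25 + 19i
Step 2: z0^2 = (-25)^2 - 19^2 - 950i
Step 3: real part = 625 - 361 = 264

264


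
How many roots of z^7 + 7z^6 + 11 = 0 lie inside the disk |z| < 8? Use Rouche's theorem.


Step 1: On |z| = 8 the three terms have sizes |z^7| = 8^7 = 2097152, |7z^6| = 7*8^6 = 1835008, |11| = 11
Step 2: The dominant term is g(z) = z^7; let h(z) = 7z^6 + 11 so f = g + h
Step 3: On |z| = 8: |g| = 2097152 and |h| <= 1835008 + 11 = 1835019
Step 4: Since 2097152 > 1835019, |h| < |g| on |z| = 8, so by Rouche f has the same number of zeros as g inside |z| < 8
Step 5: g(z) = z^7 has 7 zeros (all at the origin) inside |z| < 8. Answer = 7

7


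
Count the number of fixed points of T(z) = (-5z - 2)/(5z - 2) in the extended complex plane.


Step 1: Fixed points satisfy T(z) = z
Step 2: 5z^2 + 3z + 2 = 0
Step 3: Discriminant = 3^2 - 4*5*2 = -31
Step 4: Number of fixed points = 2

2


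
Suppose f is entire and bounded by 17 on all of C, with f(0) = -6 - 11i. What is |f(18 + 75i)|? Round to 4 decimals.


Step 1: By Liouville's theorem, a bounded entire function is constant.
Step 2: f(z) = f(0) = -6 - 11i for all z.
Step 3: |f(w)| = |-6 - 11i| = sqrt(36 + 121)
Step 4: = 12.53

12.53


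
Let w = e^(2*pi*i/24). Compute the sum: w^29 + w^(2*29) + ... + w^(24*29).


Step 1: The sum sum_{j=1}^{n} w^(k*j) equals n if n | k, else 0.
Step 2: Here n = 24, k = 29
Step 3: Does n divide k? 24 | 29 -> False
Step 4: Sum = 0

0


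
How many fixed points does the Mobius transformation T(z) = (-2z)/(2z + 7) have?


Step 1: Fixed points satisfy T(z) = z
Step 2: 2z^2 + 9z = 0
Step 3: Discriminant = 9^2 - 4*2*0 = 81
Step 4: Number of fixed points = 2

2


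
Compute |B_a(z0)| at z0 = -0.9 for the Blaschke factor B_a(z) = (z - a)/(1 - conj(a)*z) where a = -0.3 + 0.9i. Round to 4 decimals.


Step 1: Numerator z0 - a = -0.9 - (-0.3 + 0.9i) = -0.6 - 0.9i
Step 2: Denominator 1 - conj(a)*z0 = 1 - (-0.3 - 0.9i)*(-0.9) = 0.73 - 0.81i
Step 3: |z0 - a|^2 = (-0.6)^2 + (-0.9)^2 = 1.17; |1 - conj(a)*z0|^2 = 0.73^2 + (-0.81)^2 = 1.189
Step 4: |B_a(-0.9)| = sqrt(1.17 / 1.189) = sqrt(0.98402)
Step 5: = 0.992

0.992


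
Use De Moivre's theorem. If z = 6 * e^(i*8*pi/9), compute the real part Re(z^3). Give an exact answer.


Step 1: By De Moivre's theorem, z^3 = 6^3 * e^(i*3*8*pi/9) = 216 * (cos(8*pi/3) + i*sin(8*pi/3))
Step 2: |z|^3 = 6^3 = 216
Step 3: Reduce the angle mod 2*pi: 8*pi/3 - 2*pi = 2*pi/3
Step 4: cos(2*pi/3) = -1/2
Step 5: Re(z^3) = 216 * (-1/2) = -108

-108


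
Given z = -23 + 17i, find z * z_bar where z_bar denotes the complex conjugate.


Step 1: conj(z) = -23 - 17i
Step 2: z * conj(z) = (-23)^2 + 17^2
Step 3: = 529 + 289 = 818

818


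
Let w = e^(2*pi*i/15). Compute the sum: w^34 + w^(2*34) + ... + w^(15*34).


Step 1: The sum sum_{j=1}^{n} w^(k*j) equals n if n | k, else 0.
Step 2: Here n = 15, k = 34
Step 3: Does n divide k? 15 | 34 -> False
Step 4: Sum = 0

0


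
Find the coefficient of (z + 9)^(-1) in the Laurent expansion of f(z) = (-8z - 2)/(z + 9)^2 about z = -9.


Step 1: Write the numerator in powers of (z + 9): -8z - 2 = -8(z + 9) + (-8*(-9) - 2) = -8(z + 9) + 70
Step 2: Divide by (z + 9)^2: f(z) = 70(z + 9)^(-2) - 8(z + 9)^(-1)
Step 3: This finite sum is the Laurent series of f about z = -9.
Step 4: Coefficient of (z + 9)^(-1) = coefficient of (z + 9) in the re-centred numerator = -8

-8


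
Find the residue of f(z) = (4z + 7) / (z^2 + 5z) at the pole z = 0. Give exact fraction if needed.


Step 1: Q(z) = z^2 + 5z = (z)(z + 5)
Step 2: Q'(z) = 2z + 5
Step 3: Q'(0) = 5, P(0) = 7
Step 4: Res = P(0)/Q'(0) = 7/5 = 7/5

7/5


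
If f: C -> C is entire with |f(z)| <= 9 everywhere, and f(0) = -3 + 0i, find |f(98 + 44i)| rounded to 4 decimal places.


Step 1: By Liouville's theorem, a bounded entire function is constant.
Step 2: f(z) = f(0) = -3 + 0i for all z.
Step 3: |f(w)| = |-3 + 0i| = sqrt(9 + 0)
Step 4: = 3.0

3.0


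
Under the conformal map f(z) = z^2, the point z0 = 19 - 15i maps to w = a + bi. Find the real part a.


Step 1: z0 = 19 - 15i
Step 2: z0^2 = 19^2 - (-15)^2 - 570i
Step 3: real part = 361 - 225 = 136

136


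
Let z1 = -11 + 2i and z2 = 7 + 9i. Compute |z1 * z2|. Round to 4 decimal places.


Step 1: |z1| = sqrt((-11)^2 + 2^2) = sqrt(125)
Step 2: |z2| = sqrt(7^2 + 9^2) = sqrt(130)
Step 3: |z1*z2| = |z1|*|z2| = sqrt(125) * sqrt(130) = sqrt(125 * 130) = sqrt(16250)
Step 4: = 127.4755

127.4755


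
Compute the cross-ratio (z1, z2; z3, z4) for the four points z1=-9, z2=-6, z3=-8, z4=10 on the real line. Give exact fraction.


Step 1: (z1-z3)(z2-z4) = (-1) * (-16) = 16
Step 2: (z1-z4)(z2-z3) = (-19) * 2 = -38
Step 3: Cross-ratio = -16/38 = -8/19

-8/19


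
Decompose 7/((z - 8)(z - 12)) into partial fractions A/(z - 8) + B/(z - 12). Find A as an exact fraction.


Step 1: Multiply both sides by (z - 8) and set z = 8
Step 2: A = 7 / (8 - 12)
Step 3: A = 7 / (-4)
Step 4: A = -7/4

-7/4


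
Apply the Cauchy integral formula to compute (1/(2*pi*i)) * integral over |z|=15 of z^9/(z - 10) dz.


Step 1: f(z) = z^9, a = 10 is inside |z| = 15
Step 2: By Cauchy integral formula: (1/(2pi*i)) * integral = f(a)
Step 3: f(10) = 10^9 = 1000000000

1000000000


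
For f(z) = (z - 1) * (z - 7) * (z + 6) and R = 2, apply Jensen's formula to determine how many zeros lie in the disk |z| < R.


Jensen's formula: (1/2pi)*integral log|f(Re^it)|dt = log|f(0)| + sum_{|a_k|<R} log(R/|a_k|)
Step 1: f(0) = (-1) * (-7) * 6 = 42
Step 2: log|f(0)| = log|1| + log|7| + log|-6| = 3.7377
Step 3: Zeros inside |z| < 2: 1
Step 4: Jensen sum = log(2/1) = 0.6931
Step 5: n(R) = number of terms in the Jensen sum = count of zeros inside |z| < 2 = 1

1


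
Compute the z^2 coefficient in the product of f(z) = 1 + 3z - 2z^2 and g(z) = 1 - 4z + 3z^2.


Step 1: z^2 term in f*g comes from: (1)*(3z^2) + (3z)*(-4z) + (-2z^2)*(1)
Step 2: = 3 - 12 - 2
Step 3: = -11

-11


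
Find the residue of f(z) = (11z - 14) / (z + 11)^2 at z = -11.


Step 1: Pole of order 2 at z = -11
Step 2: Res = lim d/dz [(z + 11)^2 * f(z)] as z -> -11
Step 3: (z + 11)^2 * f(z) = 11z - 14
Step 4: d/dz[11z - 14] = 11

11


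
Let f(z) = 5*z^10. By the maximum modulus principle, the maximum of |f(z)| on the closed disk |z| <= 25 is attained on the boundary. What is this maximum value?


Step 1: On |z| = 25, |f(z)| = 5 * |z|^10 = 5 * 25^10
Step 2: By maximum modulus principle, maximum is on boundary.
Step 3: Maximum = 5 * 95367431640625 = 476837158203125

476837158203125


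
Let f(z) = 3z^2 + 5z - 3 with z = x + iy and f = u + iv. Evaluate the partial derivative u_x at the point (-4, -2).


Step 1: f(z) = 3(x+iy)^2 + 5(x+iy) - 3
Step 2: u = 3(x^2 - y^2) + 5x - 3
Step 3: u_x = 6x + 5
Step 4: At (-4, -2): u_x = -24 + 5 = -19

-19


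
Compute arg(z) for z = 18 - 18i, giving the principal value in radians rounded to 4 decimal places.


Step 1: z = 18 - 18i
Step 2: arg(z) = atan2(-18, 18)
Step 3: arg(z) = -0.7854

-0.7854


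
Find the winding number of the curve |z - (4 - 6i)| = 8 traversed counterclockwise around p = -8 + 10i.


Step 1: Center c = (4, -6), radius = 8
Step 2: |p - c|^2 = (-12)^2 + 16^2 = 400
Step 3: r^2 = 64
Step 4: |p-c| > r so winding number = 0

0


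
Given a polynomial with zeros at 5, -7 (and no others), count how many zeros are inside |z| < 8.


Step 1: Check each root:
  z = 5: |5| = 5 < 8
  z = -7: |-7| = 7 < 8
Step 2: Count = 2

2


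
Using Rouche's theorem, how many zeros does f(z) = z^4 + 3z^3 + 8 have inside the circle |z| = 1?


Step 1: On |z| = 1 the three terms have sizes |z^4| = 1^4 = 1, |3z^3| = 3*1^3 = 3, |8| = 8
Step 2: The dominant term is g(z) = 8; let h(z) = z^4 + 3z^3 so f = g + h
Step 3: On |z| = 1: |g| = 8 and |h| <= 1 + 3 = 4
Step 4: Since 8 > 4, |h| < |g| on |z| = 1, so by Rouche f has the same number of zeros as g inside |z| < 1
Step 5: g(z) = 8 is a nonzero constant with no zeros inside |z| < 1. Answer = 0

0


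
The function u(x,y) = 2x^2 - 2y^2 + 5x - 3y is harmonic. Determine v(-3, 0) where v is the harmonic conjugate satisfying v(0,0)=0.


Step 1: v_x = -u_y = 4y + 3
Step 2: v_y = u_x = 4x + 5
Step 3: v = 4xy + 3x + 5y + C
Step 4: v(0,0) = 0 => C = 0
Step 5: v(-3, 0) = -9

-9


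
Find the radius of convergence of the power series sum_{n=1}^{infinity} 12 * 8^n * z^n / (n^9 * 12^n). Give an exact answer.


Step 1: General term a_n = 12 * 8^n / (n^9 * 12^n)
Step 2: By the root test, |a_n|^(1/n) = 12^(1/n) * 8 / (n^(9/n) * 12) -> 8/12 as n -> infinity (since 12^(1/n) -> 1 and n^(9/n) -> 1)
Step 3: R = 1/lim|a_n|^(1/n) = 12/8 = 3/2

3/2


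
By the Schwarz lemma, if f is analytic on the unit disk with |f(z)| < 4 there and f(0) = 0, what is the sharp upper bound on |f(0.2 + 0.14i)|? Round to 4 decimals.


Step 1: g = f/4 maps D -> D with g(0) = 0, so by the Schwarz lemma |g(z)| <= |z|, i.e. |f(z)| <= 4|z|; this is sharp (f(z) = 4z).
Step 2: |z0|^2 = 0.2^2 + 0.14^2 = 0.0596
Step 3: |z0| = sqrt(0.0596) = 0.244131
Step 4: Best bound = 4 * |z0| = 4 * 0.244131 = 0.9765

0.9765


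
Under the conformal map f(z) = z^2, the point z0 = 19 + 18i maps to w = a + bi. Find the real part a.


Step 1: z0 = 19 + 18i
Step 2: z0^2 = 19^2 - 18^2 + 684i
Step 3: real part = 361 - 324 = 37

37


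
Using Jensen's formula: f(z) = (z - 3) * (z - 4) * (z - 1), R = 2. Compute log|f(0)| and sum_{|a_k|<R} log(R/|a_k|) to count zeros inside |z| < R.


Jensen's formula: (1/2pi)*integral log|f(Re^it)|dt = log|f(0)| + sum_{|a_k|<R} log(R/|a_k|)
Step 1: f(0) = (-3) * (-4) * (-1) = -12
Step 2: log|f(0)| = log|3| + log|4| + log|1| = 2.4849
Step 3: Zeros inside |z| < 2: 1
Step 4: Jensen sum = log(2/1) = 0.6931
Step 5: n(R) = number of terms in the Jensen sum = count of zeros inside |z| < 2 = 1

1


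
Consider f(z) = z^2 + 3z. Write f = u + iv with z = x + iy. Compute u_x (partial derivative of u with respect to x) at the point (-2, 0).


Step 1: f(z) = (x+iy)^2 + 3(x+iy) + 0
Step 2: u = (x^2 - y^2) + 3x + 0
Step 3: u_x = 2x + 3
Step 4: At (-2, 0): u_x = -4 + 3 = -1

-1


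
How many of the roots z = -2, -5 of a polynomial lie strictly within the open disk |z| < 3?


Step 1: Check each root:
  z = -2: |-2| = 2 < 3
  z = -5: |-5| = 5 >= 3
Step 2: Count = 1

1


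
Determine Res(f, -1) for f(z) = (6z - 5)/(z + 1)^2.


Step 1: Pole of order 2 at z = -1
Step 2: Res = lim d/dz [(z + 1)^2 * f(z)] as z -> -1
Step 3: (z + 1)^2 * f(z) = 6z - 5
Step 4: d/dz[6z - 5] = 6

6


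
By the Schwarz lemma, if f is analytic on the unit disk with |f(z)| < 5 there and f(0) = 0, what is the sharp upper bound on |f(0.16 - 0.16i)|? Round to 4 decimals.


Step 1: g = f/5 maps D -> D with g(0) = 0, so by the Schwarz lemma |g(z)| <= |z|, i.e. |f(z)| <= 5|z|; this is sharp (f(z) = 5z).
Step 2: |z0|^2 = 0.16^2 + (-0.16)^2 = 0.0512
Step 3: |z0| = sqrt(0.0512) = 0.226274
Step 4: Best bound = 5 * |z0| = 5 * 0.226274 = 1.1314

1.1314


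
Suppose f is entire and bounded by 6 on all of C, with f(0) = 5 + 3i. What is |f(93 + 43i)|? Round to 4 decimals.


Step 1: By Liouville's theorem, a bounded entire function is constant.
Step 2: f(z) = f(0) = 5 + 3i for all z.
Step 3: |f(w)| = |5 + 3i| = sqrt(25 + 9)
Step 4: = 5.831

5.831


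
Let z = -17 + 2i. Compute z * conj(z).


Step 1: conj(z) = -17 - 2i
Step 2: z * conj(z) = (-17)^2 + 2^2
Step 3: = 289 + 4 = 293

293


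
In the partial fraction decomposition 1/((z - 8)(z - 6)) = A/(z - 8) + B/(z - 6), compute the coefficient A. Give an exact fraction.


Step 1: Multiply both sides by (z - 8) and set z = 8
Step 2: A = 1 / (8 - 6)
Step 3: A = 1 / 2
Step 4: A = 1/2

1/2


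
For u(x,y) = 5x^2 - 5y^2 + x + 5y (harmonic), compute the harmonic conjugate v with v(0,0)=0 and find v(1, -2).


Step 1: v_x = -u_y = 10y - 5
Step 2: v_y = u_x = 10x + 1
Step 3: v = 10xy - 5x + y + C
Step 4: v(0,0) = 0 => C = 0
Step 5: v(1, -2) = -27

-27


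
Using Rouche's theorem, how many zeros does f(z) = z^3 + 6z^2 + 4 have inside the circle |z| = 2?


Step 1: On |z| = 2 the three terms have sizes |z^3| = 2^3 = 8, |6z^2| = 6*2^2 = 24, |4| = 4
Step 2: The dominant term is g(z) = 6z^2; let h(z) = z^3 + 4 so f = g + h
Step 3: On |z| = 2: |g| = 24 and |h| <= 8 + 4 = 12
Step 4: Since 24 > 12, |h| < |g| on |z| = 2, so by Rouche f has the same number of zeros as g inside |z| < 2
Step 5: g(z) = 6z^2 has 2 zeros (at the origin, multiplicity 2) inside |z| < 2. Answer = 2

2


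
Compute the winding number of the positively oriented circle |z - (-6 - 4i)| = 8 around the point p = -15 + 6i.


Step 1: Center c = (-6, -4), radius = 8
Step 2: |p - c|^2 = (-9)^2 + 10^2 = 181
Step 3: r^2 = 64
Step 4: |p-c| > r so winding number = 0

0


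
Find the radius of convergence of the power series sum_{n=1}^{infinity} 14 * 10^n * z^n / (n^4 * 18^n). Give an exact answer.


Step 1: General term a_n = 14 * 10^n / (n^4 * 18^n)
Step 2: By the root test, |a_n|^(1/n) = 14^(1/n) * 10 / (n^(4/n) * 18) -> 10/18 as n -> infinity (since 14^(1/n) -> 1 and n^(4/n) -> 1)
Step 3: R = 1/lim|a_n|^(1/n) = 18/10 = 9/5

9/5


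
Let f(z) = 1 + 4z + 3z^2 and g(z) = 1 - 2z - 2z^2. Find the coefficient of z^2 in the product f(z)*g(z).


Step 1: z^2 term in f*g comes from: (1)*(-2z^2) + (4z)*(-2z) + (3z^2)*(1)
Step 2: = -2 - 8 + 3
Step 3: = -7

-7


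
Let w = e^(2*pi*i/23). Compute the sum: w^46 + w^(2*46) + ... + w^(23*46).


Step 1: The sum sum_{j=1}^{n} w^(k*j) equals n if n | k, else 0.
Step 2: Here n = 23, k = 46
Step 3: Does n divide k? 23 | 46 -> True
Step 4: Sum = 23

23


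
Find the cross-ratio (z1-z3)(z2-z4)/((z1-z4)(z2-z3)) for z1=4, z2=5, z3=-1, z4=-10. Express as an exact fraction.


Step 1: (z1-z3)(z2-z4) = 5 * 15 = 75
Step 2: (z1-z4)(z2-z3) = 14 * 6 = 84
Step 3: Cross-ratio = 75/84 = 25/28

25/28


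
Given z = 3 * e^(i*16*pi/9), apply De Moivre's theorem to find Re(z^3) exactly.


Step 1: By De Moivre's theorem, z^3 = 3^3 * e^(i*3*16*pi/9) = 27 * (cos(16*pi/3) + i*sin(16*pi/3))
Step 2: |z|^3 = 3^3 = 27
Step 3: Reduce the angle mod 2*pi: 16*pi/3 - 4*pi = 4*pi/3
Step 4: cos(4*pi/3) = -1/2
Step 5: Re(z^3) = 27 * (-1/2) = -27/2

-27/2


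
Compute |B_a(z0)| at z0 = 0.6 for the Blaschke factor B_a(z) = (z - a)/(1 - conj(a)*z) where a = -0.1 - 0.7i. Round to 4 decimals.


Step 1: Numerator z0 - a = 0.6 - (-0.1 - 0.7i) = 0.7 + 0.7i
Step 2: Denominator 1 - conj(a)*z0 = 1 - (-0.1 + 0.7i)*0.6 = 1.06 - 0.42i
Step 3: |z0 - a|^2 = 0.7^2 + 0.7^2 = 0.98; |1 - conj(a)*z0|^2 = 1.06^2 + (-0.42)^2 = 1.3
Step 4: |B_a(0.6)| = sqrt(0.98 / 1.3) = sqrt(0.753846)
Step 5: = 0.8682

0.8682
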